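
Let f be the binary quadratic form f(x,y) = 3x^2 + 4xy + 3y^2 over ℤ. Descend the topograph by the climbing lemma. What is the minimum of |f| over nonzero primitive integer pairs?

translate: b→-2 (≡4 mod 6), so (3,4,3)→(3,-2,2)
flip: (3,-2,2)→(2,2,3)
reduced (well bottom): (2,2,3) with a≤c, −a<b≤a
well minimum = a = 2

2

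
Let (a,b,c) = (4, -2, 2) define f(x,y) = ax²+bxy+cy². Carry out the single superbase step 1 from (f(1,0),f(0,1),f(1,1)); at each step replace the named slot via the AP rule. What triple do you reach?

start (4,2,4) = (f(1,0),f(0,1),f(1,1))
replace slot 1: 2·(2+4) − 4 = 8 → (8,2,4)

8,2,4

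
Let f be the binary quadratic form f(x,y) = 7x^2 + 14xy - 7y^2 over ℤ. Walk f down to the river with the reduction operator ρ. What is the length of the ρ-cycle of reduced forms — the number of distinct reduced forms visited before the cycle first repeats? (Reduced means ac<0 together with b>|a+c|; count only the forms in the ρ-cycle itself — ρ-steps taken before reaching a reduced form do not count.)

D = 392, ⌊√D⌋ = 19
river: ρ → (-7,14,7)
river: ρ → (7,14,-7)
ρ-cycle length = 2 (tail of 0 descent steps not counted)

2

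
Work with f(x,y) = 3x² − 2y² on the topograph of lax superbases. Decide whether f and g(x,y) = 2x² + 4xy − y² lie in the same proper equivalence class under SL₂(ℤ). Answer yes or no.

D₁ = 24, D₂ = 24
river cycle of f (length 2): (-2, 4, 1), (1, 4, -2)
river cycle of g (length 2): (-1, 4, 2), (2, 4, -1)
cycles differ ⇒ inequivalent

no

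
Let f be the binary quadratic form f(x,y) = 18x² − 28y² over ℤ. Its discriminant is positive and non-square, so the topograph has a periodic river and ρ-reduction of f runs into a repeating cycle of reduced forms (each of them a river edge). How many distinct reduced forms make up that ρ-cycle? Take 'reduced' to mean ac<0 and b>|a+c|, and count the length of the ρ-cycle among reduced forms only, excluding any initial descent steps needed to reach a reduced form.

D = 2016, ⌊√D⌋ = 44
descent: ρ → (-28,0,18)
descent: ρ → (18,36,-10)  [lands on river]
river: ρ → (-10,44,2)
river: ρ → (2,44,-10)
river: ρ → (-10,36,18)
ρ-cycle length = 4 (tail of 2 descent steps not counted)

4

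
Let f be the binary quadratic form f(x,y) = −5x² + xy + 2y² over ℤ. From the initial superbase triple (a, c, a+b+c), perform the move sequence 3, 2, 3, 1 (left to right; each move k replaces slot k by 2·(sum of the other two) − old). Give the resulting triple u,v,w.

start (-5,2,-2) = (f(1,0),f(0,1),f(1,1))
replace slot 3: 2·((-5)+2) − (-2) = -4 → (-5,2,-4)
replace slot 2: 2·((-5)+(-4)) − 2 = -20 → (-5,-20,-4)
replace slot 3: 2·((-5)+(-20)) − (-4) = -46 → (-5,-20,-46)
replace slot 1: 2·((-20)+(-46)) − (-5) = -127 → (-127,-20,-46)

-127,-20,-46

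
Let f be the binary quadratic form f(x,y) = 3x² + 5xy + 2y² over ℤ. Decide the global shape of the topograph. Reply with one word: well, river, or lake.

D = b²−4ac = 5² − 4·3·2 = 1
D = 1² is a perfect square ⇒ form factors over ℤ ⇒ lakes

lake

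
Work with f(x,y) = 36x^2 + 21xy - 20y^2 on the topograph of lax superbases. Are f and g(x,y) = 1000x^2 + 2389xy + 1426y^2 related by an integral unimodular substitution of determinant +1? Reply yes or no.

D₁ = 3321, D₂ = 3321
river cycle of f (length 42): (-20, 19, 37), (37, 55, -2), (-2, 57, 9), (9, 51, -20), (-20, 29, 31), (31, 33, -18), (-18, 39, 25), (25, 11, -32), (-32, 53, 4), (4, 51, -45), … (32 more)
river cycle of g (length 42): (37, 55, -2), (-2, 57, 9), (9, 51, -20), (-20, 29, 31), (31, 33, -18), (-18, 39, 25), (25, 11, -32), (-32, 53, 4), (4, 51, -45), (-45, 39, 10), … (32 more)
cycles coincide ⇒ equivalent

yes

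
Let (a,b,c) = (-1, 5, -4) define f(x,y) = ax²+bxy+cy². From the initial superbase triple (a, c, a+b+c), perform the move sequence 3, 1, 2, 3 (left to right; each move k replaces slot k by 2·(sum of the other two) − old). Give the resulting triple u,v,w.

start (-1,-4,0) = (f(1,0),f(0,1),f(1,1))
replace slot 3: 2·((-1)+(-4)) − 0 = -10 → (-1,-4,-10)
replace slot 1: 2·((-4)+(-10)) − (-1) = -27 → (-27,-4,-10)
replace slot 2: 2·((-27)+(-10)) − (-4) = -70 → (-27,-70,-10)
replace slot 3: 2·((-27)+(-70)) − (-10) = -184 → (-27,-70,-184)

-27,-70,-184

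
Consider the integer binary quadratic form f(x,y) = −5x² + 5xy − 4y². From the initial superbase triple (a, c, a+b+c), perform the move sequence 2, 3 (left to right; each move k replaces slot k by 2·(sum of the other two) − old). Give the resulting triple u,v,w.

start (-5,-4,-4) = (f(1,0),f(0,1),f(1,1))
replace slot 2: 2·((-5)+(-4)) − (-4) = -14 → (-5,-14,-4)
replace slot 3: 2·((-5)+(-14)) − (-4) = -34 → (-5,-14,-34)

-5,-14,-34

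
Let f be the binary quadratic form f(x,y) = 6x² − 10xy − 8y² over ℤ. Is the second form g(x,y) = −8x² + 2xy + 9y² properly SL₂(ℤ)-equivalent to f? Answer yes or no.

D₁ = 292, D₂ = 292
river cycle of f (length 18): (-8, 10, 6), (6, 14, -4), (-4, 10, 12), (12, 14, -2), (-2, 14, 12), (12, 10, -4), (-4, 14, 6), (6, 10, -8), (-8, 6, 8), (8, 10, -6), … (8 more)
river cycle of g (length 14): (9, 16, -1), (-1, 16, 9), (9, 2, -8), (-8, 14, 3), (3, 16, -3), (-3, 14, 8), (8, 2, -9), (-9, 16, 1), (1, 16, -9), (-9, 2, 8), … (4 more)
cycles differ ⇒ inequivalent

no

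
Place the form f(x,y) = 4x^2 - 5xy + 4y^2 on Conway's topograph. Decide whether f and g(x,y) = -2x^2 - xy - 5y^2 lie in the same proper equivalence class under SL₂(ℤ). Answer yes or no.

D₁ = -39, D₂ = -39
f: translate: b→3 (≡-5 mod 8), so (4,-5,4)→(4,3,3)
f: flip: (4,3,3)→(3,-3,4)
f: translate: b→3 (≡-3 mod 6), so (3,-3,4)→(3,3,4)
f: reduced (well bottom): (3,3,4) with a≤c, −a<b≤a
g is negative-definite; reduce −g:
−g: reduced (well bottom): (2,1,5) with a≤c, −a<b≤a
flip sign back: reduced form of g is (-2,-1,-5)
reduced forms (3, 3, 4) vs (-2, -1, -5) ⇒ inequivalent

no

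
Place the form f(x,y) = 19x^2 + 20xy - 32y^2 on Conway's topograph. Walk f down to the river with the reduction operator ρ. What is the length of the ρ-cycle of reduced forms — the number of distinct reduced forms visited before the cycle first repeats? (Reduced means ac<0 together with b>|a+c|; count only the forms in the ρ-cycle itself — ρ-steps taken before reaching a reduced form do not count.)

D = 2832, ⌊√D⌋ = 53
river: ρ → (-32,44,7)
river: ρ → (7,40,-44)
river: ρ → (-44,48,3)
river: ρ → (3,48,-44)
river: ρ → (-44,40,7)
river: ρ → (7,44,-32)
river: ρ → (-32,20,19)
river: ρ → (19,18,-33)
river: ρ → (-33,48,4)
river: ρ → (4,48,-33)
river: ρ → (-33,18,19)
river: ρ → (19,20,-32)
ρ-cycle length = 12 (tail of 0 descent steps not counted)

12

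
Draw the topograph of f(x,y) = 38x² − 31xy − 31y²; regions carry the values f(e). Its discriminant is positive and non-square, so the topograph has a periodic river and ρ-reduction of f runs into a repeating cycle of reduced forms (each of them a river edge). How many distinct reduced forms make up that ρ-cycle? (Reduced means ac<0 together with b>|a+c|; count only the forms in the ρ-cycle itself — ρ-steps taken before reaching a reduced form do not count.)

D = 5673, ⌊√D⌋ = 75
descent: ρ → (-31,31,38)  [lands on river]
river: ρ → (38,45,-24)
river: ρ → (-24,51,32)
river: ρ → (32,13,-43)
river: ρ → (-43,73,2)
river: ρ → (2,75,-6)
river: ρ → (-6,69,38)
river: ρ → (38,7,-37)
river: ρ → (-37,67,8)
river: ρ → (8,61,-61)
river: ρ → (-61,61,8)
river: ρ → (8,67,-37)
river: ρ → (-37,7,38)
river: ρ → (38,69,-6)
river: ρ → (-6,75,2)
river: ρ → (2,73,-43)
river: ρ → (-43,13,32)
river: ρ → (32,51,-24)
river: ρ → (-24,45,38)
river: ρ → (38,31,-31)
ρ-cycle length = 20 (tail of 1 descent step not counted)

20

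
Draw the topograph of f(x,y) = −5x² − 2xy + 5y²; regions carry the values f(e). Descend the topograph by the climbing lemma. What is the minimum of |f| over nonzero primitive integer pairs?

descent: ρ → (5,2,-5)  [lands on river]
river: ρ → (-5,8,2)
river: ρ → (2,8,-5)
river: ρ → (-5,2,5)
river: ρ → (5,8,-2)
river: ρ → (-2,8,5)
closes: descent 1, river 6
min |a| on river = 2

2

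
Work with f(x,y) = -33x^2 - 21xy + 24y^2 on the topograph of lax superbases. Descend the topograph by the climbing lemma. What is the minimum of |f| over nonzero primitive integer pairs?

descent: ρ → (24,21,-33)  [lands on river]
river: ρ → (-33,45,12)
river: ρ → (12,51,-21)
river: ρ → (-21,33,30)
river: ρ → (30,27,-24)
river: ρ → (-24,21,33)
river: ρ → (33,45,-12)
river: ρ → (-12,51,21)
river: ρ → (21,33,-30)
river: ρ → (-30,27,24)
closes: descent 1, river 10
min |a| on river = 12

12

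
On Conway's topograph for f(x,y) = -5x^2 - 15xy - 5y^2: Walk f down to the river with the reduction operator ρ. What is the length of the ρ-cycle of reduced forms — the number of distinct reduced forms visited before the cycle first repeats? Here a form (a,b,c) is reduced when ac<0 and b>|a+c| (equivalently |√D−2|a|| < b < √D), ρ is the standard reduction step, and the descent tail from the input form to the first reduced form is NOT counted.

D = 125, ⌊√D⌋ = 11
descent: ρ → (-5,5,5)  [lands on river]
river: ρ → (5,5,-5)
ρ-cycle length = 2 (tail of 1 descent step not counted)

2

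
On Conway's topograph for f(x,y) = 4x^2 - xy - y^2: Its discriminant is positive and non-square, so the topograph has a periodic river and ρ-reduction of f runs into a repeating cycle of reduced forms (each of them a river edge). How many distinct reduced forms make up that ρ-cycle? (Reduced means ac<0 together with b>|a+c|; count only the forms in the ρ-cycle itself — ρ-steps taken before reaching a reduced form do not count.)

D = 17, ⌊√D⌋ = 4
descent: ρ → (-1,3,2)  [lands on river]
river: ρ → (2,1,-2)
river: ρ → (-2,3,1)
river: ρ → (1,3,-2)
river: ρ → (-2,1,2)
river: ρ → (2,3,-1)
ρ-cycle length = 6 (tail of 1 descent step not counted)

6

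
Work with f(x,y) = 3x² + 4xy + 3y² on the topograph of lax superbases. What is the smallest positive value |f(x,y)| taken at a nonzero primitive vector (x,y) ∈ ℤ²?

translate: b→-2 (≡4 mod 6), so (3,4,3)→(3,-2,2)
flip: (3,-2,2)→(2,2,3)
reduced (well bottom): (2,2,3) with a≤c, −a<b≤a
well minimum = a = 2

2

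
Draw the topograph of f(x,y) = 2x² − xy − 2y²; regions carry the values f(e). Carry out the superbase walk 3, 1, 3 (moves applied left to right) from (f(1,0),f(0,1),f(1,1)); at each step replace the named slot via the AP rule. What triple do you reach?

start (2,-2,-1) = (f(1,0),f(0,1),f(1,1))
replace slot 3: 2·(2+(-2)) − (-1) = 1 → (2,-2,1)
replace slot 1: 2·((-2)+1) − 2 = -4 → (-4,-2,1)
replace slot 3: 2·((-4)+(-2)) − 1 = -13 → (-4,-2,-13)

-4,-2,-13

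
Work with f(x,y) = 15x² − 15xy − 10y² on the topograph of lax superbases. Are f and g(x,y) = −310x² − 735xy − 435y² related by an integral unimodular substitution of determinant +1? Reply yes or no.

D₁ = 825, D₂ = 825
river cycle of f (length 4): (-10, 15, 15), (15, 15, -10), (-10, 25, 5), (5, 25, -10)
river cycle of g (length 4): (-10, 15, 15), (15, 15, -10), (-10, 25, 5), (5, 25, -10)
cycles coincide ⇒ equivalent

yes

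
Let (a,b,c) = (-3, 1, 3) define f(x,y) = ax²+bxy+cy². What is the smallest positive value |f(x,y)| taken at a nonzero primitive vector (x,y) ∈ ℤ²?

river: ρ → (3,5,-1)
river: ρ → (-1,5,3)
river: ρ → (3,1,-3)
river: ρ → (-3,5,1)
river: ρ → (1,5,-3)
river: ρ → (-3,1,3)
closes: descent 0, river 6
min |a| on river = 1

1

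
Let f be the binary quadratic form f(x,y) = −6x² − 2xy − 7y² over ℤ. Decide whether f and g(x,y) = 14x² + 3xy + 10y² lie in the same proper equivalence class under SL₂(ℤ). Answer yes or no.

D₁ = -164, D₂ = -551
discriminants differ ⇒ not SL₂(ℤ)-equivalent

no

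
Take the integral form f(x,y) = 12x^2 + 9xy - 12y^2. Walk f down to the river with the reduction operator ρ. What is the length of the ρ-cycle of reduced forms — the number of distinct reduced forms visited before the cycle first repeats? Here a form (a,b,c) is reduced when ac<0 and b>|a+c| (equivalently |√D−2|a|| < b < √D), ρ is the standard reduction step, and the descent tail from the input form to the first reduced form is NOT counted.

D = 657, ⌊√D⌋ = 25
river: ρ → (-12,15,9)
river: ρ → (9,21,-6)
river: ρ → (-6,15,18)
river: ρ → (18,21,-3)
river: ρ → (-3,21,18)
river: ρ → (18,15,-6)
river: ρ → (-6,21,9)
river: ρ → (9,15,-12)
river: ρ → (-12,9,12)
river: ρ → (12,15,-9)
river: ρ → (-9,21,6)
river: ρ → (6,15,-18)
river: ρ → (-18,21,3)
river: ρ → (3,21,-18)
river: ρ → (-18,15,6)
river: ρ → (6,21,-9)
river: ρ → (-9,15,12)
river: ρ → (12,9,-12)
ρ-cycle length = 18 (tail of 0 descent steps not counted)

18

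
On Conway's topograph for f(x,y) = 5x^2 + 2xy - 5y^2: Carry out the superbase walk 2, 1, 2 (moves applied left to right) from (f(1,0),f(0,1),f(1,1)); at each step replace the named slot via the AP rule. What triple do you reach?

start (5,-5,2) = (f(1,0),f(0,1),f(1,1))
replace slot 2: 2·(5+2) − (-5) = 19 → (5,19,2)
replace slot 1: 2·(19+2) − 5 = 37 → (37,19,2)
replace slot 2: 2·(37+2) − 19 = 59 → (37,59,2)

37,59,2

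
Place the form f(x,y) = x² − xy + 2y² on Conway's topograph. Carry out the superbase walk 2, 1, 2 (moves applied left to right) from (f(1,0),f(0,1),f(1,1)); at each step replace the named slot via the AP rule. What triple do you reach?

start (1,2,2) = (f(1,0),f(0,1),f(1,1))
replace slot 2: 2·(1+2) − 2 = 4 → (1,4,2)
replace slot 1: 2·(4+2) − 1 = 11 → (11,4,2)
replace slot 2: 2·(11+2) − 4 = 22 → (11,22,2)

11,22,2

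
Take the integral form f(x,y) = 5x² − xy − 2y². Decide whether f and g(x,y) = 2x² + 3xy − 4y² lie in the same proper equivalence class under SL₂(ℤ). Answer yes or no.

D₁ = 41, D₂ = 41
river cycle of f (length 10): (-2, 5, 2), (2, 3, -4), (-4, 5, 1), (1, 5, -4), (-4, 3, 2), (2, 5, -2), (-2, 3, 4), (4, 5, -1), (-1, 5, 4), (4, 3, -2)
river cycle of g (length 10): (-4, 5, 1), (1, 5, -4), (-4, 3, 2), (2, 5, -2), (-2, 3, 4), (4, 5, -1), (-1, 5, 4), (4, 3, -2), (-2, 5, 2), (2, 3, -4)
cycles coincide ⇒ equivalent

yes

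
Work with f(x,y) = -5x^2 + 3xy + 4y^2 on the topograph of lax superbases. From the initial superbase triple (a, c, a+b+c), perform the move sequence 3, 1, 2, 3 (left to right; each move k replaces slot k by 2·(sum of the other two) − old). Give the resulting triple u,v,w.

start (-5,4,2) = (f(1,0),f(0,1),f(1,1))
replace slot 3: 2·((-5)+4) − 2 = -4 → (-5,4,-4)
replace slot 1: 2·(4+(-4)) − (-5) = 5 → (5,4,-4)
replace slot 2: 2·(5+(-4)) − 4 = -2 → (5,-2,-4)
replace slot 3: 2·(5+(-2)) − (-4) = 10 → (5,-2,10)

5,-2,10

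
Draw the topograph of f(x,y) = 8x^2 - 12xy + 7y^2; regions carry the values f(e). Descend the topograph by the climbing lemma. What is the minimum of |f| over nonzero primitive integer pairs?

translate: b→4 (≡-12 mod 16), so (8,-12,7)→(8,4,3)
flip: (8,4,3)→(3,-4,8)
translate: b→2 (≡-4 mod 6), so (3,-4,8)→(3,2,7)
reduced (well bottom): (3,2,7) with a≤c, −a<b≤a
well minimum = a = 3

3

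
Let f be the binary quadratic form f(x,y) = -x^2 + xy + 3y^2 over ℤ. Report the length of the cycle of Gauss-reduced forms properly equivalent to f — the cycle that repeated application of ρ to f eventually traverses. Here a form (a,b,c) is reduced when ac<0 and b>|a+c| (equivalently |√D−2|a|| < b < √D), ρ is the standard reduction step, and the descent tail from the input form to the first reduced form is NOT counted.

D = 13, ⌊√D⌋ = 3
descent: ρ → (3,-1,-1)
descent: ρ → (-1,3,1)  [lands on river]
river: ρ → (1,3,-1)
ρ-cycle length = 2 (tail of 2 descent steps not counted)

2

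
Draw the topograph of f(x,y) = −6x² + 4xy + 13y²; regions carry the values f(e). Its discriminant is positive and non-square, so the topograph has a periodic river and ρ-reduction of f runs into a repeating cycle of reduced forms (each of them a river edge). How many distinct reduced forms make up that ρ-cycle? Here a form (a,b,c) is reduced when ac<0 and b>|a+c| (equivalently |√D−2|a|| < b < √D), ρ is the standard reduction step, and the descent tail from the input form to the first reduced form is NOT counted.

D = 328, ⌊√D⌋ = 18
descent: ρ → (13,-4,-6)
descent: ρ → (-6,16,3)  [lands on river]
river: ρ → (3,14,-11)
river: ρ → (-11,8,6)
river: ρ → (6,16,-3)
river: ρ → (-3,14,11)
river: ρ → (11,8,-6)
ρ-cycle length = 6 (tail of 2 descent steps not counted)

6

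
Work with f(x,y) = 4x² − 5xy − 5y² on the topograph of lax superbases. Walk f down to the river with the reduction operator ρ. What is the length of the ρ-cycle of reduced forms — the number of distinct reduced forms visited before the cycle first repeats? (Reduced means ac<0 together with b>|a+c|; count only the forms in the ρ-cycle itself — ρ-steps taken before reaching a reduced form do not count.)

D = 105, ⌊√D⌋ = 10
descent: ρ → (-5,5,4)  [lands on river]
river: ρ → (4,3,-6)
river: ρ → (-6,9,1)
river: ρ → (1,9,-6)
river: ρ → (-6,3,4)
river: ρ → (4,5,-5)
ρ-cycle length = 6 (tail of 1 descent step not counted)

6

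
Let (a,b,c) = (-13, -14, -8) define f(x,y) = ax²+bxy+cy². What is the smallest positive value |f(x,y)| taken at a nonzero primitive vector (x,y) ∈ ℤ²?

translate: b→-12 (≡14 mod 26), so (13,14,8)→(13,-12,7)
flip: (13,-12,7)→(7,12,13)
translate: b→-2 (≡12 mod 14), so (7,12,13)→(7,-2,8)
reduced (well bottom): (7,-2,8) with a≤c, −a<b≤a
well minimum |f| = |-7| = 7 (negative-definite)

7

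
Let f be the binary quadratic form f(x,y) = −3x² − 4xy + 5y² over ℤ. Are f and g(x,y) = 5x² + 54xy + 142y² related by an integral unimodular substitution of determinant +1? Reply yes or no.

D₁ = 76, D₂ = 76
river cycle of f (length 6): (5, 4, -3), (-3, 8, 1), (1, 8, -3), (-3, 4, 5), (5, 6, -2), (-2, 6, 5)
river cycle of g (length 6): (5, 4, -3), (-3, 8, 1), (1, 8, -3), (-3, 4, 5), (5, 6, -2), (-2, 6, 5)
cycles coincide ⇒ equivalent

yes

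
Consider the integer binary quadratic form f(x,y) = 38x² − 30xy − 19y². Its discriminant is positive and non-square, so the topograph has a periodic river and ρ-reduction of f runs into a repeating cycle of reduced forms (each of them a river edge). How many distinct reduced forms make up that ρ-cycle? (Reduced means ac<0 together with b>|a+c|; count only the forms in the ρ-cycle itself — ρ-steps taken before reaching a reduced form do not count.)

D = 3788, ⌊√D⌋ = 61
descent: ρ → (-19,30,38)  [lands on river]
river: ρ → (38,46,-11)
river: ρ → (-11,42,46)
river: ρ → (46,50,-7)
river: ρ → (-7,48,53)
river: ρ → (53,58,-2)
river: ρ → (-2,58,53)
river: ρ → (53,48,-7)
river: ρ → (-7,50,46)
river: ρ → (46,42,-11)
river: ρ → (-11,46,38)
river: ρ → (38,30,-19)
river: ρ → (-19,46,22)
river: ρ → (22,42,-23)
river: ρ → (-23,50,14)
river: ρ → (14,34,-47)
river: ρ → (-47,60,1)
river: ρ → (1,60,-47)
river: ρ → (-47,34,14)
river: ρ → (14,50,-23)
river: ρ → (-23,42,22)
river: ρ → (22,46,-19)
ρ-cycle length = 22 (tail of 1 descent step not counted)

22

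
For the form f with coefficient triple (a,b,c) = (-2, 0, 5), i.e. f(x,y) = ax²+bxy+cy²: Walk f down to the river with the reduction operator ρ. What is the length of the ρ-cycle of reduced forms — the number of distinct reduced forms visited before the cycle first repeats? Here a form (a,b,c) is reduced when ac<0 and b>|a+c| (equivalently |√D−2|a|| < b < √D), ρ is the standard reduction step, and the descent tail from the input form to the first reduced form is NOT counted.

D = 40, ⌊√D⌋ = 6
descent: ρ → (5,0,-2)
descent: ρ → (-2,4,3)  [lands on river]
river: ρ → (3,2,-3)
river: ρ → (-3,4,2)
river: ρ → (2,4,-3)
river: ρ → (-3,2,3)
river: ρ → (3,4,-2)
ρ-cycle length = 6 (tail of 2 descent steps not counted)

6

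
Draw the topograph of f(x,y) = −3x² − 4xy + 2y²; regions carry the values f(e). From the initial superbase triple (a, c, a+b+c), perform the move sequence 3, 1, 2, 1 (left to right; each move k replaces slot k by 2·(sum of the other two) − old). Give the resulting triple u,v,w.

start (-3,2,-5) = (f(1,0),f(0,1),f(1,1))
replace slot 3: 2·((-3)+2) − (-5) = 3 → (-3,2,3)
replace slot 1: 2·(2+3) − (-3) = 13 → (13,2,3)
replace slot 2: 2·(13+3) − 2 = 30 → (13,30,3)
replace slot 1: 2·(30+3) − 13 = 53 → (53,30,3)

53,30,3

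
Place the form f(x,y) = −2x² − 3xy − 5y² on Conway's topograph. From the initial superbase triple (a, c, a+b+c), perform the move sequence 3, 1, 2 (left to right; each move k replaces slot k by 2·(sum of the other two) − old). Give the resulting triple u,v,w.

start (-2,-5,-10) = (f(1,0),f(0,1),f(1,1))
replace slot 3: 2·((-2)+(-5)) − (-10) = -4 → (-2,-5,-4)
replace slot 1: 2·((-5)+(-4)) − (-2) = -16 → (-16,-5,-4)
replace slot 2: 2·((-16)+(-4)) − (-5) = -35 → (-16,-35,-4)

-16,-35,-4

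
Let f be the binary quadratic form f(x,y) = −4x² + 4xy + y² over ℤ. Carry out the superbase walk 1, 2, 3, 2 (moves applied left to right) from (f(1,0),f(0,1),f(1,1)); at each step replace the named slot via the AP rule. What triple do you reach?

start (-4,1,1) = (f(1,0),f(0,1),f(1,1))
replace slot 1: 2·(1+1) − (-4) = 8 → (8,1,1)
replace slot 2: 2·(8+1) − 1 = 17 → (8,17,1)
replace slot 3: 2·(8+17) − 1 = 49 → (8,17,49)
replace slot 2: 2·(8+49) − 17 = 97 → (8,97,49)

8,97,49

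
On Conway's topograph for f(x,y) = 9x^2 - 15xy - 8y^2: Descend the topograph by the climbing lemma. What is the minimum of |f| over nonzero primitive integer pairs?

descent: ρ → (-8,15,9)  [lands on river]
river: ρ → (9,21,-2)
river: ρ → (-2,19,19)
river: ρ → (19,19,-2)
river: ρ → (-2,21,9)
river: ρ → (9,15,-8)
river: ρ → (-8,17,7)
river: ρ → (7,11,-14)
river: ρ → (-14,17,4)
river: ρ → (4,15,-18)
river: ρ → (-18,21,1)
river: ρ → (1,21,-18)
river: ρ → (-18,15,4)
river: ρ → (4,17,-14)
river: ρ → (-14,11,7)
river: ρ → (7,17,-8)
closes: descent 1, river 16
min |a| on river = 1

1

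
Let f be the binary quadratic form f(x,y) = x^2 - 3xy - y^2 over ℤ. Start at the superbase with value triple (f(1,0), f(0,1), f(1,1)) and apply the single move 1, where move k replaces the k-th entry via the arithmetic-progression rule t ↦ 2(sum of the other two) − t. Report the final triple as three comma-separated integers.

start (1,-1,-3) = (f(1,0),f(0,1),f(1,1))
replace slot 1: 2·((-1)+(-3)) − 1 = -9 → (-9,-1,-3)

-9,-1,-3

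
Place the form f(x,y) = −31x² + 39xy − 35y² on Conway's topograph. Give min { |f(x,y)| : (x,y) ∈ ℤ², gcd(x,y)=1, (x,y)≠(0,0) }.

translate: b→23 (≡-39 mod 62), so (31,-39,35)→(31,23,27)
flip: (31,23,27)→(27,-23,31)
reduced (well bottom): (27,-23,31) with a≤c, −a<b≤a
well minimum |f| = |-27| = 27 (negative-definite)

27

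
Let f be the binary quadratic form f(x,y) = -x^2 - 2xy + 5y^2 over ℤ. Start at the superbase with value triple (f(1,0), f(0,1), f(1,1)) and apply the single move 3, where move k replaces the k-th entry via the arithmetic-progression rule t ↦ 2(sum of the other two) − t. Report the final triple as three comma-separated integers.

start (-1,5,2) = (f(1,0),f(0,1),f(1,1))
replace slot 3: 2·((-1)+5) − 2 = 6 → (-1,5,6)

-1,5,6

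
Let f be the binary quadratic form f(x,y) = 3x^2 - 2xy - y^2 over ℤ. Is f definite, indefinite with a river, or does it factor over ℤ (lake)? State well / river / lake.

D = b²−4ac = (-2)² − 4·3·(-1) = 16
D = 4² is a perfect square ⇒ form factors over ℤ ⇒ lakes

lake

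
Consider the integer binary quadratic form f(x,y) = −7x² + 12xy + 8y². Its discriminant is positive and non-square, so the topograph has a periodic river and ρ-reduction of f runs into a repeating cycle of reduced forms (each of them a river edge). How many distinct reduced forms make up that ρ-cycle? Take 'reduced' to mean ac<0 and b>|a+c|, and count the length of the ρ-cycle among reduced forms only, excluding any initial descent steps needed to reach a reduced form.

D = 368, ⌊√D⌋ = 19
river: ρ → (8,4,-11)
river: ρ → (-11,18,1)
river: ρ → (1,18,-11)
river: ρ → (-11,4,8)
river: ρ → (8,12,-7)
river: ρ → (-7,16,4)
river: ρ → (4,16,-7)
river: ρ → (-7,12,8)
ρ-cycle length = 8 (tail of 0 descent steps not counted)

8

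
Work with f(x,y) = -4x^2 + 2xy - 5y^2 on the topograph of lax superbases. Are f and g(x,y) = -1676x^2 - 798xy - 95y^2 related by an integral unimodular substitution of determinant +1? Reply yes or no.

D₁ = -76, D₂ = -76
f is negative-definite; reduce −f:
−f: reduced (well bottom): (4,-2,5) with a≤c, −a<b≤a
flip sign back: reduced form of f is (-4,2,-5)
g is negative-definite; reduce −g:
−g: flip: (1676,798,95)→(95,-798,1676)
−g: translate: b→-38 (≡-798 mod 190), so (95,-798,1676)→(95,-38,4)
−g: flip: (95,-38,4)→(4,38,95)
−g: translate: b→-2 (≡38 mod 8), so (4,38,95)→(4,-2,5)
−g: reduced (well bottom): (4,-2,5) with a≤c, −a<b≤a
flip sign back: reduced form of g is (-4,2,-5)
reduced forms (-4, 2, -5) vs (-4, 2, -5) ⇒ equivalent

yes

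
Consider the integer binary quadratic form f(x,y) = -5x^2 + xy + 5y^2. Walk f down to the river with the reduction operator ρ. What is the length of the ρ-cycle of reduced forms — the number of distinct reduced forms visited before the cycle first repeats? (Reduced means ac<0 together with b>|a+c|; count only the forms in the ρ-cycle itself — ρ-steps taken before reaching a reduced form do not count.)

D = 101, ⌊√D⌋ = 10
river: ρ → (5,9,-1)
river: ρ → (-1,9,5)
river: ρ → (5,1,-5)
river: ρ → (-5,9,1)
river: ρ → (1,9,-5)
river: ρ → (-5,1,5)
ρ-cycle length = 6 (tail of 0 descent steps not counted)

6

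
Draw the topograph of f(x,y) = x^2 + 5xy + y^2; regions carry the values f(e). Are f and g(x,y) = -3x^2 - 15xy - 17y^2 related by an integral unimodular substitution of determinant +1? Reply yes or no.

D₁ = 21, D₂ = 21
river cycle of f (length 2): (1, 3, -3), (-3, 3, 1)
river cycle of g (length 2): (-3, 3, 1), (1, 3, -3)
cycles coincide ⇒ equivalent

yes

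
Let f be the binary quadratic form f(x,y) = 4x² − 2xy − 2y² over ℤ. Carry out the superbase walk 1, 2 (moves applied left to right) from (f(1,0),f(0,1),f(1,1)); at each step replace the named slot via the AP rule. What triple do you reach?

start (4,-2,0) = (f(1,0),f(0,1),f(1,1))
replace slot 1: 2·((-2)+0) − 4 = -8 → (-8,-2,0)
replace slot 2: 2·((-8)+0) − (-2) = -14 → (-8,-14,0)

-8,-14,0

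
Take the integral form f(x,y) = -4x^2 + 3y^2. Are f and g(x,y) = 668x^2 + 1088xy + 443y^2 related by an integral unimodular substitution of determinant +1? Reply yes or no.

D₁ = 48, D₂ = 48
river cycle of f (length 2): (3, 6, -1), (-1, 6, 3)
river cycle of g (length 2): (3, 6, -1), (-1, 6, 3)
cycles coincide ⇒ equivalent

yes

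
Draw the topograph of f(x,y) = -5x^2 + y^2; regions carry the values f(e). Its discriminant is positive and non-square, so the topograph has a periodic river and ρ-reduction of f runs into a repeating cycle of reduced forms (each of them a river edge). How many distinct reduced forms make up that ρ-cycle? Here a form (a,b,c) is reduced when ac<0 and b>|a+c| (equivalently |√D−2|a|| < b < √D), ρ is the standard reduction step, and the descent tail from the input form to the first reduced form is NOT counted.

D = 20, ⌊√D⌋ = 4
descent: ρ → (1,4,-1)  [lands on river]
river: ρ → (-1,4,1)
ρ-cycle length = 2 (tail of 1 descent step not counted)

2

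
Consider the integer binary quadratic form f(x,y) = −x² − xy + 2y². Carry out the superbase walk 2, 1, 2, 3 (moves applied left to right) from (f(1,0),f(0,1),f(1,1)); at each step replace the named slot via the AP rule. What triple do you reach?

start (-1,2,0) = (f(1,0),f(0,1),f(1,1))
replace slot 2: 2·((-1)+0) − 2 = -4 → (-1,-4,0)
replace slot 1: 2·((-4)+0) − (-1) = -7 → (-7,-4,0)
replace slot 2: 2·((-7)+0) − (-4) = -10 → (-7,-10,0)
replace slot 3: 2·((-7)+(-10)) − 0 = -34 → (-7,-10,-34)

-7,-10,-34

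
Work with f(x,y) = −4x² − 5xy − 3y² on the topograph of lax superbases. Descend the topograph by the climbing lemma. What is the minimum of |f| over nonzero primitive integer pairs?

translate: b→-3 (≡5 mod 8), so (4,5,3)→(4,-3,2)
flip: (4,-3,2)→(2,3,4)
translate: b→-1 (≡3 mod 4), so (2,3,4)→(2,-1,3)
reduced (well bottom): (2,-1,3) with a≤c, −a<b≤a
well minimum |f| = |-2| = 2 (negative-definite)

2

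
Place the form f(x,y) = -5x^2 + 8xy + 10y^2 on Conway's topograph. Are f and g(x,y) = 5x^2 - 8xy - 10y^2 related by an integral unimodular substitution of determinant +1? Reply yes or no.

D₁ = 264, D₂ = 264
river cycle of f (length 6): (10, 12, -3), (-3, 12, 10), (10, 8, -5), (-5, 12, 6), (6, 12, -5), (-5, 8, 10)
river cycle of g (length 6): (-10, 8, 5), (5, 12, -6), (-6, 12, 5), (5, 8, -10), (-10, 12, 3), (3, 12, -10)
cycles differ ⇒ inequivalent

no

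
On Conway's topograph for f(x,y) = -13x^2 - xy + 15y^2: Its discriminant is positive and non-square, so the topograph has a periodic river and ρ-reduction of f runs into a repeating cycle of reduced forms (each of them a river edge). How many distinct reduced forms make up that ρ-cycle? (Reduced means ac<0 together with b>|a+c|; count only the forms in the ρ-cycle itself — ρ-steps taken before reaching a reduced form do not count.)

D = 781, ⌊√D⌋ = 27
descent: ρ → (15,1,-13)
descent: ρ → (-13,25,3)  [lands on river]
river: ρ → (3,23,-21)
river: ρ → (-21,19,5)
river: ρ → (5,21,-17)
river: ρ → (-17,13,9)
river: ρ → (9,23,-7)
river: ρ → (-7,19,15)
river: ρ → (15,11,-11)
river: ρ → (-11,11,15)
river: ρ → (15,19,-7)
river: ρ → (-7,23,9)
river: ρ → (9,13,-17)
river: ρ → (-17,21,5)
river: ρ → (5,19,-21)
river: ρ → (-21,23,3)
river: ρ → (3,25,-13)
river: ρ → (-13,27,1)
river: ρ → (1,27,-13)
ρ-cycle length = 18 (tail of 2 descent steps not counted)

18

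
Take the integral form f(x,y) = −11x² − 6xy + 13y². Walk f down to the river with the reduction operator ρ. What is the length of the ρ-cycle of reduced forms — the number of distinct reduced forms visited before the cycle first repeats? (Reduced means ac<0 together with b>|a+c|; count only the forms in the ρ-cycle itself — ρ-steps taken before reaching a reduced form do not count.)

D = 608, ⌊√D⌋ = 24
descent: ρ → (13,6,-11)  [lands on river]
river: ρ → (-11,16,8)
river: ρ → (8,16,-11)
river: ρ → (-11,6,13)
river: ρ → (13,20,-4)
river: ρ → (-4,20,13)
ρ-cycle length = 6 (tail of 1 descent step not counted)

6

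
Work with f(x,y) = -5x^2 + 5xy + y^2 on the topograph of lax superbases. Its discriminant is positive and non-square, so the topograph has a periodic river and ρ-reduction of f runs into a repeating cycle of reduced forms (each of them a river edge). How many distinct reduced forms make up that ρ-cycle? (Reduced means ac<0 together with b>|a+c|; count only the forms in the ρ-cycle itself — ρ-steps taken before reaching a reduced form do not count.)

D = 45, ⌊√D⌋ = 6
river: ρ → (1,5,-5)
river: ρ → (-5,5,1)
ρ-cycle length = 2 (tail of 0 descent steps not counted)

2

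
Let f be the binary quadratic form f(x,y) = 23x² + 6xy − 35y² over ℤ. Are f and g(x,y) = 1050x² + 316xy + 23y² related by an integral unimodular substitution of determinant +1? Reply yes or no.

D₁ = 3256, D₂ = 3256
river cycle of f (length 24): (23, 52, -6), (-6, 56, 5), (5, 54, -17), (-17, 48, 14), (14, 36, -35), (-35, 34, 15), (15, 56, -2), (-2, 56, 15), (15, 34, -35), (-35, 36, 14), … (14 more)
river cycle of g (length 24): (23, 52, -6), (-6, 56, 5), (5, 54, -17), (-17, 48, 14), (14, 36, -35), (-35, 34, 15), (15, 56, -2), (-2, 56, 15), (15, 34, -35), (-35, 36, 14), … (14 more)
cycles coincide ⇒ equivalent

yes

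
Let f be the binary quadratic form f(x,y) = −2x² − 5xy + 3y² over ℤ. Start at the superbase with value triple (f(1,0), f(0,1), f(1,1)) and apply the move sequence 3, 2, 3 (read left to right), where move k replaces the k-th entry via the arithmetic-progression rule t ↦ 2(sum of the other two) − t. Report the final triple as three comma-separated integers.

start (-2,3,-4) = (f(1,0),f(0,1),f(1,1))
replace slot 3: 2·((-2)+3) − (-4) = 6 → (-2,3,6)
replace slot 2: 2·((-2)+6) − 3 = 5 → (-2,5,6)
replace slot 3: 2·((-2)+5) − 6 = 0 → (-2,5,0)

-2,5,0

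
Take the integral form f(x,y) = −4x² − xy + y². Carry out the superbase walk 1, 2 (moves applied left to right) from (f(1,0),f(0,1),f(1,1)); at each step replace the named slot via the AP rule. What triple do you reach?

start (-4,1,-4) = (f(1,0),f(0,1),f(1,1))
replace slot 1: 2·(1+(-4)) − (-4) = -2 → (-2,1,-4)
replace slot 2: 2·((-2)+(-4)) − 1 = -13 → (-2,-13,-4)

-2,-13,-4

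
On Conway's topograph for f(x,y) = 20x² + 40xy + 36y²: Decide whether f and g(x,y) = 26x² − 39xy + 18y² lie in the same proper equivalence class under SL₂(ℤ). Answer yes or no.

D₁ = -1280, D₂ = -351
discriminants differ ⇒ not SL₂(ℤ)-equivalent

no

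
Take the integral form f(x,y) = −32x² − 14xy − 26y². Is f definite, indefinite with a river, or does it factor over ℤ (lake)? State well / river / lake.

D = b²−4ac = (-14)² − 4·(-32)·(-26) = -3132
D < 0 ⇒ definite ⇒ every region one sign ⇒ single well

well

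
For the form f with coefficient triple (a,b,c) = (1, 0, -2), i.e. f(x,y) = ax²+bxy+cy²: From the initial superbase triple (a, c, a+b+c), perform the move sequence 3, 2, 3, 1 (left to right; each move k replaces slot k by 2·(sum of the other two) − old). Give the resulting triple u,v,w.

start (1,-2,-1) = (f(1,0),f(0,1),f(1,1))
replace slot 3: 2·(1+(-2)) − (-1) = -1 → (1,-2,-1)
replace slot 2: 2·(1+(-1)) − (-2) = 2 → (1,2,-1)
replace slot 3: 2·(1+2) − (-1) = 7 → (1,2,7)
replace slot 1: 2·(2+7) − 1 = 17 → (17,2,7)

17,2,7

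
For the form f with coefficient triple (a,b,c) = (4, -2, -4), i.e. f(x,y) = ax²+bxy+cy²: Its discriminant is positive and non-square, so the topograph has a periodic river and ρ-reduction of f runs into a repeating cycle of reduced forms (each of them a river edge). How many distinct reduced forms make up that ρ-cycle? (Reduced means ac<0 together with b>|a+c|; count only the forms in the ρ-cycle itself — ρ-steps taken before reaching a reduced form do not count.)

D = 68, ⌊√D⌋ = 8
descent: ρ → (-4,2,4)  [lands on river]
river: ρ → (4,6,-2)
river: ρ → (-2,6,4)
river: ρ → (4,2,-4)
river: ρ → (-4,6,2)
river: ρ → (2,6,-4)
ρ-cycle length = 6 (tail of 1 descent step not counted)

6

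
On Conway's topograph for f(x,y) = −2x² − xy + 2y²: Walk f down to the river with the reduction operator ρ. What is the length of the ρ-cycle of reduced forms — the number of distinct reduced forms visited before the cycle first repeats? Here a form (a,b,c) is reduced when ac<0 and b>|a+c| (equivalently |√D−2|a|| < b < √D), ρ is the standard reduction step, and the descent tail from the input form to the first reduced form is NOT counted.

D = 17, ⌊√D⌋ = 4
descent: ρ → (2,1,-2)  [lands on river]
river: ρ → (-2,3,1)
river: ρ → (1,3,-2)
river: ρ → (-2,1,2)
river: ρ → (2,3,-1)
river: ρ → (-1,3,2)
ρ-cycle length = 6 (tail of 1 descent step not counted)

6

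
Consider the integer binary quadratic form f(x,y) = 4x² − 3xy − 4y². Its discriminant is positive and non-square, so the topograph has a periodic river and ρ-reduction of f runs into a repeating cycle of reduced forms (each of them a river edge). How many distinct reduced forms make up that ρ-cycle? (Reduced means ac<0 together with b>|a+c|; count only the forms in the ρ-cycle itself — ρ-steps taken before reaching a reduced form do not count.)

D = 73, ⌊√D⌋ = 8
descent: ρ → (-4,3,4)  [lands on river]
river: ρ → (4,5,-3)
river: ρ → (-3,7,2)
river: ρ → (2,5,-6)
river: ρ → (-6,7,1)
river: ρ → (1,7,-6)
river: ρ → (-6,5,2)
river: ρ → (2,7,-3)
river: ρ → (-3,5,4)
river: ρ → (4,3,-4)
river: ρ → (-4,5,3)
river: ρ → (3,7,-2)
river: ρ → (-2,5,6)
river: ρ → (6,7,-1)
river: ρ → (-1,7,6)
river: ρ → (6,5,-2)
river: ρ → (-2,7,3)
river: ρ → (3,5,-4)
ρ-cycle length = 18 (tail of 1 descent step not counted)

18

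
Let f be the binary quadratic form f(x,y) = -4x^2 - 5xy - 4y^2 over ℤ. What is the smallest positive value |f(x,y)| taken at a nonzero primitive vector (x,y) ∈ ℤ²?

translate: b→-3 (≡5 mod 8), so (4,5,4)→(4,-3,3)
flip: (4,-3,3)→(3,3,4)
reduced (well bottom): (3,3,4) with a≤c, −a<b≤a
well minimum |f| = |-3| = 3 (negative-definite)

3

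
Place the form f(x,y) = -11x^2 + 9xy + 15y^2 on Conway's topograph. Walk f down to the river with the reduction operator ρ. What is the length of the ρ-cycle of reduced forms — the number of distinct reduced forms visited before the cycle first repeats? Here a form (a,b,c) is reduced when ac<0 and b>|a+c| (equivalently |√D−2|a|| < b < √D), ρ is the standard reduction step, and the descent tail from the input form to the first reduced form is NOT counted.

D = 741, ⌊√D⌋ = 27
river: ρ → (15,21,-5)
river: ρ → (-5,19,19)
river: ρ → (19,19,-5)
river: ρ → (-5,21,15)
river: ρ → (15,9,-11)
river: ρ → (-11,13,13)
river: ρ → (13,13,-11)
river: ρ → (-11,9,15)
ρ-cycle length = 8 (tail of 0 descent steps not counted)

8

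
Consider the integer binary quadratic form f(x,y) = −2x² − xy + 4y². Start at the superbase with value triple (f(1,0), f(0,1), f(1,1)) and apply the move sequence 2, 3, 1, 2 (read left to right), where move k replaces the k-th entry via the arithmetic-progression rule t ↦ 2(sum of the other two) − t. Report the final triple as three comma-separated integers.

start (-2,4,1) = (f(1,0),f(0,1),f(1,1))
replace slot 2: 2·((-2)+1) − 4 = -6 → (-2,-6,1)
replace slot 3: 2·((-2)+(-6)) − 1 = -17 → (-2,-6,-17)
replace slot 1: 2·((-6)+(-17)) − (-2) = -44 → (-44,-6,-17)
replace slot 2: 2·((-44)+(-17)) − (-6) = -116 → (-44,-116,-17)

-44,-116,-17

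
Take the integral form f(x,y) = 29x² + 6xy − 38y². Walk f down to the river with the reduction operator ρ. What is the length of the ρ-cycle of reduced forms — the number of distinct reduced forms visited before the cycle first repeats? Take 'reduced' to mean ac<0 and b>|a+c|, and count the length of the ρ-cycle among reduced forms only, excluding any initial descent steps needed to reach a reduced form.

D = 4444, ⌊√D⌋ = 66
descent: ρ → (-38,-6,29)
descent: ρ → (29,64,-3)  [lands on river]
river: ρ → (-3,62,50)
river: ρ → (50,38,-15)
river: ρ → (-15,52,29)
ρ-cycle length = 4 (tail of 2 descent steps not counted)

4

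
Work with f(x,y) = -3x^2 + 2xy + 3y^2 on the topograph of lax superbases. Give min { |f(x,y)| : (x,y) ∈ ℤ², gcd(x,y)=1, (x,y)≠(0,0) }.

river: ρ → (3,4,-2)
river: ρ → (-2,4,3)
river: ρ → (3,2,-3)
river: ρ → (-3,4,2)
river: ρ → (2,4,-3)
river: ρ → (-3,2,3)
closes: descent 0, river 6
min |a| on river = 2

2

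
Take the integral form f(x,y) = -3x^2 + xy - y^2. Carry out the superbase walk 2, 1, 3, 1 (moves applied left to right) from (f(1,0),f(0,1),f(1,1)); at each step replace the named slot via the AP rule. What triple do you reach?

start (-3,-1,-3) = (f(1,0),f(0,1),f(1,1))
replace slot 2: 2·((-3)+(-3)) − (-1) = -11 → (-3,-11,-3)
replace slot 1: 2·((-11)+(-3)) − (-3) = -25 → (-25,-11,-3)
replace slot 3: 2·((-25)+(-11)) − (-3) = -69 → (-25,-11,-69)
replace slot 1: 2·((-11)+(-69)) − (-25) = -135 → (-135,-11,-69)

-135,-11,-69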